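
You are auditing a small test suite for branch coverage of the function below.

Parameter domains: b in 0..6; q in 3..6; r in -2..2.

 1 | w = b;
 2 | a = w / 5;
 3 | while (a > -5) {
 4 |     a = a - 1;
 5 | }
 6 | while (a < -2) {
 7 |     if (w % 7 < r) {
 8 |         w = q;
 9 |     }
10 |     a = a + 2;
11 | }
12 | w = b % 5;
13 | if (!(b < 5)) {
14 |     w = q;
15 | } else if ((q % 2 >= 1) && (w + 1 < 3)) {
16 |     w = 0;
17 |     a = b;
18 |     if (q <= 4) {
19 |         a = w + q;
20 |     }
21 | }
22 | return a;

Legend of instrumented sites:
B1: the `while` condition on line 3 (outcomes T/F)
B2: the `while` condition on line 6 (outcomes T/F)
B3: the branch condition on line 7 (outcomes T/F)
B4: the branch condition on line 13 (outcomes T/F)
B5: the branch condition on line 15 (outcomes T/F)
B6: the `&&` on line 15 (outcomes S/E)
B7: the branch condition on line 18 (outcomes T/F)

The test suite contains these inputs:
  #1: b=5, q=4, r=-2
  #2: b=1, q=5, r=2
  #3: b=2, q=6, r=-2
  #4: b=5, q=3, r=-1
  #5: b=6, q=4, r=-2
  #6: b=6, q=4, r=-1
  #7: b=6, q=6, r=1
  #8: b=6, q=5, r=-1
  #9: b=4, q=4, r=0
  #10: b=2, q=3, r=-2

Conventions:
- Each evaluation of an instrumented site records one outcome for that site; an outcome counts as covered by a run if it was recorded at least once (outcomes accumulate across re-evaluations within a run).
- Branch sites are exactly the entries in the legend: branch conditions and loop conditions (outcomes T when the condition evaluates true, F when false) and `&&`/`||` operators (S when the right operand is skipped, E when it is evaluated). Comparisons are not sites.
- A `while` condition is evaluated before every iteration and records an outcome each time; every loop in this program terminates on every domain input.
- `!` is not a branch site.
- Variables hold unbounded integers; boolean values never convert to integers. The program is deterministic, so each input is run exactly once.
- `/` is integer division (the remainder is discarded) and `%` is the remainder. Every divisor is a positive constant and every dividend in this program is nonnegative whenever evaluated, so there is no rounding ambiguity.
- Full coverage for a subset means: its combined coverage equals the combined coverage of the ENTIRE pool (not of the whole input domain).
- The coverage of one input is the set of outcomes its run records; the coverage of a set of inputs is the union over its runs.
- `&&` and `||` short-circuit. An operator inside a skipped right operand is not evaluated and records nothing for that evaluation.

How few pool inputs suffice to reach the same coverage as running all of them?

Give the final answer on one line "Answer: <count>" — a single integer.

test 1 (b=5, q=4, r=-2) fires B1->T, B1->T, B1->T, B1->T, B1->T, B1->T, B1->F, B2->T, B3->F, B2->T, B3->F, B2->F, B4->T; hits B1=T, B1=F, B2=T, B2=F, B3=F, B4=T
test 2 (b=1, q=5, r=2) fires B1->T, B1->T, B1->T, B1->T, B1->T, B1->F, B2->T, B3->T, B2->T, B3->F, B2->F, B4->F, B6->E, B5->T, ...; hits B1=T, B1=F, B2=T, B2=F, B3=T, B3=F, B4=F, B5=T, B6=E, B7=F
test 3 (b=2, q=6, r=-2) fires B1->T, B1->T, B1->T, B1->T, B1->T, B1->F, B2->T, B3->F, B2->T, B3->F, B2->F, B4->F, B6->S, B5->F; hits B1=T, B1=F, B2=T, B2=F, B3=F, B4=F, B5=F, B6=S
test 4 (b=5, q=3, r=-1) fires B1->T, B1->T, B1->T, B1->T, B1->T, B1->T, B1->F, B2->T, B3->F, B2->T, B3->F, B2->F, B4->T; hits B1=T, B1=F, B2=T, B2=F, B3=F, B4=T
test 5 (b=6, q=4, r=-2) fires B1->T, B1->T, B1->T, B1->T, B1->T, B1->T, B1->F, B2->T, B3->F, B2->T, B3->F, B2->F, B4->T; hits B1=T, B1=F, B2=T, B2=F, B3=F, B4=T
test 6 (b=6, q=4, r=-1) fires B1->T, B1->T, B1->T, B1->T, B1->T, B1->T, B1->F, B2->T, B3->F, B2->T, B3->F, B2->F, B4->T; hits B1=T, B1=F, B2=T, B2=F, B3=F, B4=T
test 7 (b=6, q=6, r=1) fires B1->T, B1->T, B1->T, B1->T, B1->T, B1->T, B1->F, B2->T, B3->F, B2->T, B3->F, B2->F, B4->T; hits B1=T, B1=F, B2=T, B2=F, B3=F, B4=T
test 8 (b=6, q=5, r=-1) fires B1->T, B1->T, B1->T, B1->T, B1->T, B1->T, B1->F, B2->T, B3->F, B2->T, B3->F, B2->F, B4->T; hits B1=T, B1=F, B2=T, B2=F, B3=F, B4=T
test 9 (b=4, q=4, r=0) fires B1->T, B1->T, B1->T, B1->T, B1->T, B1->F, B2->T, B3->F, B2->T, B3->F, B2->F, B4->F, B6->S, B5->F; hits B1=T, B1=F, B2=T, B2=F, B3=F, B4=F, B5=F, B6=S
test 10 (b=2, q=3, r=-2) fires B1->T, B1->T, B1->T, B1->T, B1->T, B1->F, B2->T, B3->F, B2->T, B3->F, B2->F, B4->F, B6->E, B5->F; hits B1=T, B1=F, B2=T, B2=F, B3=F, B4=F, B5=F, B6=E
pool-wide coverage (13 outcomes): B1=T, B1=F, B2=T, B2=F, B3=T, B3=F, B4=T, B4=F, B5=T, B5=F, B6=S, B6=E, B7=F
checked all size-1 subsets: none covers 13 outcomes (max 10/13)
checked all size-2 subsets: none covers 13 outcomes (max 12/13)
the canonical winner is {1, 2, 3}: size 3, full 13-outcome coverage, earliest index list among size-3 covers

Answer: 3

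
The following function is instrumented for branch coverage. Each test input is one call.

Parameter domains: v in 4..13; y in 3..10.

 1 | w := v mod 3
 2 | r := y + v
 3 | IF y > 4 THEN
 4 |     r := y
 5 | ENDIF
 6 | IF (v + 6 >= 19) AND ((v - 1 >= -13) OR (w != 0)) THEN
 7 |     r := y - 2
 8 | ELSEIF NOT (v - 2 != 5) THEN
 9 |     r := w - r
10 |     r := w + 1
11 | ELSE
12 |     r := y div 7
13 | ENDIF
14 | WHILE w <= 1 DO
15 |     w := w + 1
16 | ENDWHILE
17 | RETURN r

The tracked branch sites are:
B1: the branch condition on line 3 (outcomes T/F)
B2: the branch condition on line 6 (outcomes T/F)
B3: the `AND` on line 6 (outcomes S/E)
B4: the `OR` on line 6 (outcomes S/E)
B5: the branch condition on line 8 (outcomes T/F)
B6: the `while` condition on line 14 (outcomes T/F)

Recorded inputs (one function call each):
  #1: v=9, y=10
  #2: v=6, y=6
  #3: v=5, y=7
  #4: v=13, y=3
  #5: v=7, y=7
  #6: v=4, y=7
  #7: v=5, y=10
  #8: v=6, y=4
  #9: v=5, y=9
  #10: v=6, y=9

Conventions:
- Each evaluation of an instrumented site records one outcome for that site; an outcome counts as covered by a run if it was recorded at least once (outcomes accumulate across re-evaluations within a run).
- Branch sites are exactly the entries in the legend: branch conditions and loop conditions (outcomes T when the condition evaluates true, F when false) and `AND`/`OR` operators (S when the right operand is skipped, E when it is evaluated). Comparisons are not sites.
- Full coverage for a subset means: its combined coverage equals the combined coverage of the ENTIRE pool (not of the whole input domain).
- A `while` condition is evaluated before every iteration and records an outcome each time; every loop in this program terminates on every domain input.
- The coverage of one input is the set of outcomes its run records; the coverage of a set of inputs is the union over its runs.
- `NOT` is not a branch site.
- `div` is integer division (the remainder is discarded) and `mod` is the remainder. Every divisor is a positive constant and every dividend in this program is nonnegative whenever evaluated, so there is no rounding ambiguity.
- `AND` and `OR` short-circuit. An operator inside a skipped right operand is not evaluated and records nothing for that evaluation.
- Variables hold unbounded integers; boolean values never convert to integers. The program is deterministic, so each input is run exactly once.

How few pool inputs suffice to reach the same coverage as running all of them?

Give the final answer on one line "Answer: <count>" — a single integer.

test 1 (v=9, y=10) fires B1->T, B3->S, B2->F, B5->F, B6->T, B6->T, B6->F; hits B1=T, B2=F, B3=S, B5=F, B6=T, B6=F
test 2 (v=6, y=6) fires B1->T, B3->S, B2->F, B5->F, B6->T, B6->T, B6->F; hits B1=T, B2=F, B3=S, B5=F, B6=T, B6=F
test 3 (v=5, y=7) fires B1->T, B3->S, B2->F, B5->F, B6->F; hits B1=T, B2=F, B3=S, B5=F, B6=F
test 4 (v=13, y=3) fires B1->F, B3->E, B4->S, B2->T, B6->T, B6->F; hits B1=F, B2=T, B3=E, B4=S, B6=T, B6=F
test 5 (v=7, y=7) fires B1->T, B3->S, B2->F, B5->T, B6->T, B6->F; hits B1=T, B2=F, B3=S, B5=T, B6=T, B6=F
test 6 (v=4, y=7) fires B1->T, B3->S, B2->F, B5->F, B6->T, B6->F; hits B1=T, B2=F, B3=S, B5=F, B6=T, B6=F
test 7 (v=5, y=10) fires B1->T, B3->S, B2->F, B5->F, B6->F; hits B1=T, B2=F, B3=S, B5=F, B6=F
test 8 (v=6, y=4) fires B1->F, B3->S, B2->F, B5->F, B6->T, B6->T, B6->F; hits B1=F, B2=F, B3=S, B5=F, B6=T, B6=F
test 9 (v=5, y=9) fires B1->T, B3->S, B2->F, B5->F, B6->F; hits B1=T, B2=F, B3=S, B5=F, B6=F
test 10 (v=6, y=9) fires B1->T, B3->S, B2->F, B5->F, B6->T, B6->T, B6->F; hits B1=T, B2=F, B3=S, B5=F, B6=T, B6=F
together the pool reaches 11 outcomes: B1=T, B1=F, B2=T, B2=F, B3=S, B3=E, B4=S, B5=T, B5=F, B6=T, B6=F
no size-1 subset reaches all 11 outcomes (best union: 6/11)
no size-2 subset reaches all 11 outcomes (best union: 10/11)
at size 3, {1, 4, 5} reaches all 11 outcomes; every lexicographically earlier size-3 subset fails

Answer: 3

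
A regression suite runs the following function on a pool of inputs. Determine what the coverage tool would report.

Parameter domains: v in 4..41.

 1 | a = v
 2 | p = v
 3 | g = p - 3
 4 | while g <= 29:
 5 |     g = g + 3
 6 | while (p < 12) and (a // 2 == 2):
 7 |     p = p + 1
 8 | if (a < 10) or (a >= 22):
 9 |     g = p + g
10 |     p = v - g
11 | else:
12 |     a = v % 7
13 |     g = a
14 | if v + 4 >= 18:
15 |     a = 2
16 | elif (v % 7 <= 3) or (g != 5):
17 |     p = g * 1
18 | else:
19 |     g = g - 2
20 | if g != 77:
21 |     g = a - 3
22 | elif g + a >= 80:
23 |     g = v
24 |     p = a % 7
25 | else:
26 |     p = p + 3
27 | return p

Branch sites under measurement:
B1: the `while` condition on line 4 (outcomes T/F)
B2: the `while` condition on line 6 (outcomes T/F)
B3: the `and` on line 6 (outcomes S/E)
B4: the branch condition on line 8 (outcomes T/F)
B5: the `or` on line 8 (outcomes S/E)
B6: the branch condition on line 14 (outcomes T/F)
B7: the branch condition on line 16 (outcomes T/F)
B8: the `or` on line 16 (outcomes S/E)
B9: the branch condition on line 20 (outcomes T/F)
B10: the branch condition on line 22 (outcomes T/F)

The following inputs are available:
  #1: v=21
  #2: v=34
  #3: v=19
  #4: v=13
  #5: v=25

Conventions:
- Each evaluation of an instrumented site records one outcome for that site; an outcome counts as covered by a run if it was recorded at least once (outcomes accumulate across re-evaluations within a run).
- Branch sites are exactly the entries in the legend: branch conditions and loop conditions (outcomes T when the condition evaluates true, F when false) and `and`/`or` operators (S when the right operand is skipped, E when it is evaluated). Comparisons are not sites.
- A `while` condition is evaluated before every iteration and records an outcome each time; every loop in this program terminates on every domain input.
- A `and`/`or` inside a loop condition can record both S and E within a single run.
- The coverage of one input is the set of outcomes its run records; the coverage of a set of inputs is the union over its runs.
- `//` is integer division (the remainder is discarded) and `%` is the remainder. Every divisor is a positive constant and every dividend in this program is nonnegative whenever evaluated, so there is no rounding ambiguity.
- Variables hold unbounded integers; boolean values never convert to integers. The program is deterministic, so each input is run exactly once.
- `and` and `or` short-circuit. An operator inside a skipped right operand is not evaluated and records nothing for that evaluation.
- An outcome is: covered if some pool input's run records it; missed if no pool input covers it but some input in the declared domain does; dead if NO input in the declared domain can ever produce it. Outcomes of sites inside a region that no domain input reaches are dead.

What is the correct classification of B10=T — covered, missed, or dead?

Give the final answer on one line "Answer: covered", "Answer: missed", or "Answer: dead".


no pool input records B10=T
checking all 38 inputs in the declared domain: B10=T is never recorded -> dead
Answer: dead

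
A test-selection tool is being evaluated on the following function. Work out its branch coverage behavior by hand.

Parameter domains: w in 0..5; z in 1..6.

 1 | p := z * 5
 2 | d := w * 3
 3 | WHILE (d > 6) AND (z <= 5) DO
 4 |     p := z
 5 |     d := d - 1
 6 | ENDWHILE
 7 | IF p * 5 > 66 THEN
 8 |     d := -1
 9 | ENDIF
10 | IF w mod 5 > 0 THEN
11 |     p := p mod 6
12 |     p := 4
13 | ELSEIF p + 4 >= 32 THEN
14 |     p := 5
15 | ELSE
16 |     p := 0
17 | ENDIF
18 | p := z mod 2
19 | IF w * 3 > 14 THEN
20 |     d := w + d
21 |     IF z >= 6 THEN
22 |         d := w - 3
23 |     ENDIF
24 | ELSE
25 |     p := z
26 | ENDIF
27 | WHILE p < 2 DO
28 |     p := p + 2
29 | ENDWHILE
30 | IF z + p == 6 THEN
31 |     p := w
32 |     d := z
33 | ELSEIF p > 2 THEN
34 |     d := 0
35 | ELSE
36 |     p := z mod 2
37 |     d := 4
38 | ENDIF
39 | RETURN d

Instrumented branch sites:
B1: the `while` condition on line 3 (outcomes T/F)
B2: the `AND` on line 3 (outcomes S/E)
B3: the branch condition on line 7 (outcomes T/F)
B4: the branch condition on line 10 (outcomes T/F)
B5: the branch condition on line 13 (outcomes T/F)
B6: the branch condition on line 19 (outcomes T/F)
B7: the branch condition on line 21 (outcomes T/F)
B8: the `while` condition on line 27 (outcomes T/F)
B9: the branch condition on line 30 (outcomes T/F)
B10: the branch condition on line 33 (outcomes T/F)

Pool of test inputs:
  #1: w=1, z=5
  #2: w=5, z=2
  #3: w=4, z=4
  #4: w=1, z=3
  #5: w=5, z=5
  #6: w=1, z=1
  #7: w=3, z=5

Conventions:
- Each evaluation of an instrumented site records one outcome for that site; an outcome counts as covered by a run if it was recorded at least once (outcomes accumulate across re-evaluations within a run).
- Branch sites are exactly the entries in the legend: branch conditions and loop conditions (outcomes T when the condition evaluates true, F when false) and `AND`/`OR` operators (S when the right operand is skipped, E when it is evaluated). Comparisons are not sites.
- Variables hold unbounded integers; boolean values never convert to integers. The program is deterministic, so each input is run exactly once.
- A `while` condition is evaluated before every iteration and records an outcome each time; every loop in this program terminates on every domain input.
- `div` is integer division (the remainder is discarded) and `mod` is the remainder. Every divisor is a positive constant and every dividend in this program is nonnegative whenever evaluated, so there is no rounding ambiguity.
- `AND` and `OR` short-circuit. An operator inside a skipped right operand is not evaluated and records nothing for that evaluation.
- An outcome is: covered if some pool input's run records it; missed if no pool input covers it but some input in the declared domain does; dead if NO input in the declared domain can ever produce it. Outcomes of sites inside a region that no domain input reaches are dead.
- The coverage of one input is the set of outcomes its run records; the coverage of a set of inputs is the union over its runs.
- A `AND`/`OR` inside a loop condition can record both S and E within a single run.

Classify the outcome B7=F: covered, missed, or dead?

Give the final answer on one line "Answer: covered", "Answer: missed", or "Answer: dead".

B7=F is recorded by pool input(s) 2, 5 -> covered

Answer: covered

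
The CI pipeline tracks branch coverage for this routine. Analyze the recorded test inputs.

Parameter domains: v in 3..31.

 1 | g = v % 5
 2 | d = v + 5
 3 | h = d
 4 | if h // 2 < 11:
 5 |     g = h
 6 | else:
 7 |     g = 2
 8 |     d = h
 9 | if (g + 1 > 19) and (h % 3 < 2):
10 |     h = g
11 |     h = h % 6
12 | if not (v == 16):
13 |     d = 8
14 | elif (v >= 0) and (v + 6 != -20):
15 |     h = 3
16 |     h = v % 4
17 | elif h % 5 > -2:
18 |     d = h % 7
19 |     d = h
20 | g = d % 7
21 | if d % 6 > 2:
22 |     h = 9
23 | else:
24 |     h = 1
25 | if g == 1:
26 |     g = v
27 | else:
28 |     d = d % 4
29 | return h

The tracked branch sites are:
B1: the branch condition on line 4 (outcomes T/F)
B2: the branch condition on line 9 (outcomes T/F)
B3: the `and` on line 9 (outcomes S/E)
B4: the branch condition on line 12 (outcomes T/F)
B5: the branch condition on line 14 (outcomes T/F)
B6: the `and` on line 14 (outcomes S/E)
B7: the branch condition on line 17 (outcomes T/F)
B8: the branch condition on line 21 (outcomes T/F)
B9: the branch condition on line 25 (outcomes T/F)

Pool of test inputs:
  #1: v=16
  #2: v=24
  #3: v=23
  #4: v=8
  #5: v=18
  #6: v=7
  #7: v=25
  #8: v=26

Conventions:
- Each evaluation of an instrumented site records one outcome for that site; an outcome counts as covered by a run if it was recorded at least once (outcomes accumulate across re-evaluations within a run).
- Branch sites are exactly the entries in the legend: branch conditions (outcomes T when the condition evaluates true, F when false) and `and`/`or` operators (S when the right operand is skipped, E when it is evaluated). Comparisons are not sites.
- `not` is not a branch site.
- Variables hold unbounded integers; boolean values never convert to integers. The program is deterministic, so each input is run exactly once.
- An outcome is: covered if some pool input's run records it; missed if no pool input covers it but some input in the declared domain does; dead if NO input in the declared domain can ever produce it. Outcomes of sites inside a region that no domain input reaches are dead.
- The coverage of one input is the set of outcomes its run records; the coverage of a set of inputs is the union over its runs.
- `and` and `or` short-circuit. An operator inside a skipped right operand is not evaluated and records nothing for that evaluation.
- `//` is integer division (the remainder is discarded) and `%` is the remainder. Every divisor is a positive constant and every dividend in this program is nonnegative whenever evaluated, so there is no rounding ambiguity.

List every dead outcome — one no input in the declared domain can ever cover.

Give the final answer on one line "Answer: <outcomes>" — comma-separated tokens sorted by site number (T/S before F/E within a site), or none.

exhaustive pass over the 29-input domain:
  B5=F: zero occurrences over every domain input -> dead
  B6=S: zero occurrences over every domain input -> dead
  B7=T: zero occurrences over every domain input -> dead
  B7=F: zero occurrences over every domain input -> dead
  reachable outcomes have witnesses, e.g. B1=T (e.g. v=3), B1=F (e.g. v=17), B2=T (e.g. v=14), B2=F (e.g. v=3)

Answer: B5=F, B6=S, B7=T, B7=F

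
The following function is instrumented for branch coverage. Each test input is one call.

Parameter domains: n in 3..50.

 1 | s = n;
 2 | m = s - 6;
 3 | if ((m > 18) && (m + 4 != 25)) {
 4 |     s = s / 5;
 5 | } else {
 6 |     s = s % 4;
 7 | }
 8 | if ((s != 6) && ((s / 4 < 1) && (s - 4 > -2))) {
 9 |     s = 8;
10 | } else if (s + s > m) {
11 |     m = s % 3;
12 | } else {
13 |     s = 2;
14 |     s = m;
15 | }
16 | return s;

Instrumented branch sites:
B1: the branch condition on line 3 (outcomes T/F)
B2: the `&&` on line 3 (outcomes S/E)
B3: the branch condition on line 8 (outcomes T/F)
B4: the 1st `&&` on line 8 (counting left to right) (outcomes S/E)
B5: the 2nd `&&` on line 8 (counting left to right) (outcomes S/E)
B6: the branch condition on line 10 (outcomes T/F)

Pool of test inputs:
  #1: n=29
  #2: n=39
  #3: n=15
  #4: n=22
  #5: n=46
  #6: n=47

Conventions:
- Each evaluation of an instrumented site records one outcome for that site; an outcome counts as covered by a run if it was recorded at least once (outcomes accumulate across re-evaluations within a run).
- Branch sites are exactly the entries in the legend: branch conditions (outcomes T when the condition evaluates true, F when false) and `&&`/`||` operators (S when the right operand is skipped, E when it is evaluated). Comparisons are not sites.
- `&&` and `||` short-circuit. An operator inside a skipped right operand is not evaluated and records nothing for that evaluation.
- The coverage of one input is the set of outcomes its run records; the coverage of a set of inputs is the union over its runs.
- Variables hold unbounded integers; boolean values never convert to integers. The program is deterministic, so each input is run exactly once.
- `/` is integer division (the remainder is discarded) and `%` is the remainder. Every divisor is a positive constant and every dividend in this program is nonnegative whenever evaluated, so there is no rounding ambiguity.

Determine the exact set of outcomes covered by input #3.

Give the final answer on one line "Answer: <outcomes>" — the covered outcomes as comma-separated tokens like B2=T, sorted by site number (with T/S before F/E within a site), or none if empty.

Running input #3 (n=15), event by event:
  B2->S, B1->F, B4->E, B5->E, B3->T
deduplicating events, the covered set is: B1=F, B2=S, B3=T, B4=E, B5=E

Answer: B1=F, B2=S, B3=T, B4=E, B5=E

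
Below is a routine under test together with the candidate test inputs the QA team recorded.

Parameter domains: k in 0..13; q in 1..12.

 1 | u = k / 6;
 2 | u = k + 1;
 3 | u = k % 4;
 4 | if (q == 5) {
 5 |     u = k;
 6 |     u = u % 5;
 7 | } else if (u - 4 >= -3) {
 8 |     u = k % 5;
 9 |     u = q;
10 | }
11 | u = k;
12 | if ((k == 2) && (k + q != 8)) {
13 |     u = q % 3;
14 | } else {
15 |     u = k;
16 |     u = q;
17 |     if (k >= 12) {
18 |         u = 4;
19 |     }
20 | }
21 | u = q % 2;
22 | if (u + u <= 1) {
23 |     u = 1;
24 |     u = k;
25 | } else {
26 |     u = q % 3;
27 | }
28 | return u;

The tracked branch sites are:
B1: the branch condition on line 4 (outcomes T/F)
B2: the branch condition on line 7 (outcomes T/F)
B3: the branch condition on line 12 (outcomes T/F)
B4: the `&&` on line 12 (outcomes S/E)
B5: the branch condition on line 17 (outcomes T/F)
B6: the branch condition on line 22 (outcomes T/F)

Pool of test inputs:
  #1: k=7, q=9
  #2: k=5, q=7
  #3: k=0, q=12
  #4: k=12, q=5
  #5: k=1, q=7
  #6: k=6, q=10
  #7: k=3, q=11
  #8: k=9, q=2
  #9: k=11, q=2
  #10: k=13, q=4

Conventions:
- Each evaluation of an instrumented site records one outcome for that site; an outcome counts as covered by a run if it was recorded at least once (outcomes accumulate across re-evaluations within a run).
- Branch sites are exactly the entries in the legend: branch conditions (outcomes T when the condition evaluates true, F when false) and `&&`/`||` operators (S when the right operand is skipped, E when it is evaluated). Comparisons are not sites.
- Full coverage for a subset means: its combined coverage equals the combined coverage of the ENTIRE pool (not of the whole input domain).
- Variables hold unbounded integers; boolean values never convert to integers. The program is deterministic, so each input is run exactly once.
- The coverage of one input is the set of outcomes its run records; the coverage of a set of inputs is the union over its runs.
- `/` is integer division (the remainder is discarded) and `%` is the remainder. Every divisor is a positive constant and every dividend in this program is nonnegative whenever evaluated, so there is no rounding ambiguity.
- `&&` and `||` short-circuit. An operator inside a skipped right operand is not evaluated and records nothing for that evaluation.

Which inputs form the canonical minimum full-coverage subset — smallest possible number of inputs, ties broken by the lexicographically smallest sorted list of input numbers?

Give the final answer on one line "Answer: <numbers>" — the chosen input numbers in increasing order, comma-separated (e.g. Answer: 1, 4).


input #1 (k=7, q=9): covers B1=F, B2=T, B3=F, B4=S, B5=F, B6=F
input #2 (k=5, q=7): covers B1=F, B2=T, B3=F, B4=S, B5=F, B6=F
input #3 (k=0, q=12): covers B1=F, B2=F, B3=F, B4=S, B5=F, B6=T
input #4 (k=12, q=5): covers B1=T, B3=F, B4=S, B5=T, B6=F
input #5 (k=1, q=7): covers B1=F, B2=T, B3=F, B4=S, B5=F, B6=F
input #6 (k=6, q=10): covers B1=F, B2=T, B3=F, B4=S, B5=F, B6=T
input #7 (k=3, q=11): covers B1=F, B2=T, B3=F, B4=S, B5=F, B6=F
input #8 (k=9, q=2): covers B1=F, B2=T, B3=F, B4=S, B5=F, B6=T
input #9 (k=11, q=2): covers B1=F, B2=T, B3=F, B4=S, B5=F, B6=T
input #10 (k=13, q=4): covers B1=F, B2=T, B3=F, B4=S, B5=T, B6=T
pool-wide coverage (10 outcomes): B1=T, B1=F, B2=T, B2=F, B3=F, B4=S, B5=T, B5=F, B6=T, B6=F
no size-1 subset reaches all 10 outcomes (best union: 6/10)
no size-2 subset reaches all 10 outcomes (best union: 9/10)
at size 3, {1, 3, 4} reaches all 10 outcomes; every lexicographically earlier size-3 subset fails
Answer: 1, 3, 4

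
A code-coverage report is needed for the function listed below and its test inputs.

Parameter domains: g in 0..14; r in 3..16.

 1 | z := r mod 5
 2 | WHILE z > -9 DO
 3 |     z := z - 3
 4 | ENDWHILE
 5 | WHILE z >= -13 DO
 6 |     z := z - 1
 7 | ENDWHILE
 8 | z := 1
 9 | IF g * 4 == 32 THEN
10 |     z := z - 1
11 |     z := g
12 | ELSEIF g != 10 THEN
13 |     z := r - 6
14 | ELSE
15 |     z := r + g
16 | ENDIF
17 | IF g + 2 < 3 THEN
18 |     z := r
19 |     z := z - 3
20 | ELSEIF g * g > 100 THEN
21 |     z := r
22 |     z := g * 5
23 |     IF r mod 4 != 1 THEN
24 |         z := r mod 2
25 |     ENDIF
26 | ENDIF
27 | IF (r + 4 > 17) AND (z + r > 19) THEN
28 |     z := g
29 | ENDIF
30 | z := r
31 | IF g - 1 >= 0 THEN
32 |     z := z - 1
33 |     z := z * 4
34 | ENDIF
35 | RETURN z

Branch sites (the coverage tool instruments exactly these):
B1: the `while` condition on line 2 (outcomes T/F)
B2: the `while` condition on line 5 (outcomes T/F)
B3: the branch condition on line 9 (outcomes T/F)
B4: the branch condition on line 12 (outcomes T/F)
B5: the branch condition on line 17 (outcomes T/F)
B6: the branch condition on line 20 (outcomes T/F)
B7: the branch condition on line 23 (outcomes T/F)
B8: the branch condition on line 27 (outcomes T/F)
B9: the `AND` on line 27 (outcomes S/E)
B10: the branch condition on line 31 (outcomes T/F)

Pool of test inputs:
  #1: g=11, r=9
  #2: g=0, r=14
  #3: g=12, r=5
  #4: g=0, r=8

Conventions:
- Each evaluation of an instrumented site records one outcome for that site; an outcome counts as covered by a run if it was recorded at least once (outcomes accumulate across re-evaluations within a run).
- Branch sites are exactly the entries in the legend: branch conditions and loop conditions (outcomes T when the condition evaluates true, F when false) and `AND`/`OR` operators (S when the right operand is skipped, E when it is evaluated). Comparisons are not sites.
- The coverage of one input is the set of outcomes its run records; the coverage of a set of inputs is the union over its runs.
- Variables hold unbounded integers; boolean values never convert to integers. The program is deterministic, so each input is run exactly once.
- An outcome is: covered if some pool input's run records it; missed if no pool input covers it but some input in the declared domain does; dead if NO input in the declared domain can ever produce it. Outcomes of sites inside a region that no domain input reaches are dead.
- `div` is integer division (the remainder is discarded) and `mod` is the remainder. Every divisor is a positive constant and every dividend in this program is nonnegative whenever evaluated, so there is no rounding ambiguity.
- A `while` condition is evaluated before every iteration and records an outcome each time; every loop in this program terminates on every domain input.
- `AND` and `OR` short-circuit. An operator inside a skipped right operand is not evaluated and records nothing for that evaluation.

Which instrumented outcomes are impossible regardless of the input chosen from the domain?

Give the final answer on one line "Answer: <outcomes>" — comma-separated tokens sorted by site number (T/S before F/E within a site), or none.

running all 210 domain inputs and tallying outcomes:
  reachable outcomes have witnesses, e.g. B1=T (e.g. g=0, r=3), B1=F (e.g. g=0, r=3), B2=T (e.g. g=0, r=3), B2=F (e.g. g=0, r=3)

Answer: none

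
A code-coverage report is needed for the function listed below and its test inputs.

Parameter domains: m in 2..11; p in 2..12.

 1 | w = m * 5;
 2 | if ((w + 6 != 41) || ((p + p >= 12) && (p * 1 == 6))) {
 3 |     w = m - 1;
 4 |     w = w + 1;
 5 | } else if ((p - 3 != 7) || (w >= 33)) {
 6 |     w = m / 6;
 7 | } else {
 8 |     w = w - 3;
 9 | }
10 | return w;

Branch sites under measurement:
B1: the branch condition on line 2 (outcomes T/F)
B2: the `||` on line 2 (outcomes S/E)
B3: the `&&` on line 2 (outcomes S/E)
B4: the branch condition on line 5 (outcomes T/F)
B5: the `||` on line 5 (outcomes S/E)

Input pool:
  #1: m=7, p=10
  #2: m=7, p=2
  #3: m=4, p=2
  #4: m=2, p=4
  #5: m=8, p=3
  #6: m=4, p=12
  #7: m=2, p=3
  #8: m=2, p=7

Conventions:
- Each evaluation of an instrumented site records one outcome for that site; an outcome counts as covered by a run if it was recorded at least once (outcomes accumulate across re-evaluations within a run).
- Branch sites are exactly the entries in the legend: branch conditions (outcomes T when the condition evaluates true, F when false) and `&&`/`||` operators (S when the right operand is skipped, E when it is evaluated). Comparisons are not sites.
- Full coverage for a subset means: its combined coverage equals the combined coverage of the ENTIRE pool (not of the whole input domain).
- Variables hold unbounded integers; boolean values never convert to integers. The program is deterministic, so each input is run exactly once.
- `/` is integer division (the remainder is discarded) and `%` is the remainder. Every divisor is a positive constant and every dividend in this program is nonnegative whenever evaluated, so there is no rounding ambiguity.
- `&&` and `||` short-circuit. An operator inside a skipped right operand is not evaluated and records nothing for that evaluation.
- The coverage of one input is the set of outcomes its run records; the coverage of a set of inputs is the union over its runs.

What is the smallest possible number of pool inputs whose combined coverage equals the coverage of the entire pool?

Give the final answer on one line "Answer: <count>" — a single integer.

#1 (m=7, p=10) -> B2->E, B3->E, B1->F, B5->E, B4->T; covered: B1=F, B2=E, B3=E, B4=T, B5=E
#2 (m=7, p=2) -> B2->E, B3->S, B1->F, B5->S, B4->T; covered: B1=F, B2=E, B3=S, B4=T, B5=S
#3 (m=4, p=2) -> B2->S, B1->T; covered: B1=T, B2=S
#4 (m=2, p=4) -> B2->S, B1->T; covered: B1=T, B2=S
#5 (m=8, p=3) -> B2->S, B1->T; covered: B1=T, B2=S
#6 (m=4, p=12) -> B2->S, B1->T; covered: B1=T, B2=S
#7 (m=2, p=3) -> B2->S, B1->T; covered: B1=T, B2=S
#8 (m=2, p=7) -> B2->S, B1->T; covered: B1=T, B2=S
pool-wide coverage (9 outcomes): B1=T, B1=F, B2=S, B2=E, B3=S, B3=E, B4=T, B5=S, B5=E
no size-1 subset reaches all 9 outcomes (best union: 5/9)
no size-2 subset reaches all 9 outcomes (best union: 7/9)
at size 3, {1, 2, 3} reaches all 9 outcomes; every lexicographically earlier size-3 subset fails

Answer: 3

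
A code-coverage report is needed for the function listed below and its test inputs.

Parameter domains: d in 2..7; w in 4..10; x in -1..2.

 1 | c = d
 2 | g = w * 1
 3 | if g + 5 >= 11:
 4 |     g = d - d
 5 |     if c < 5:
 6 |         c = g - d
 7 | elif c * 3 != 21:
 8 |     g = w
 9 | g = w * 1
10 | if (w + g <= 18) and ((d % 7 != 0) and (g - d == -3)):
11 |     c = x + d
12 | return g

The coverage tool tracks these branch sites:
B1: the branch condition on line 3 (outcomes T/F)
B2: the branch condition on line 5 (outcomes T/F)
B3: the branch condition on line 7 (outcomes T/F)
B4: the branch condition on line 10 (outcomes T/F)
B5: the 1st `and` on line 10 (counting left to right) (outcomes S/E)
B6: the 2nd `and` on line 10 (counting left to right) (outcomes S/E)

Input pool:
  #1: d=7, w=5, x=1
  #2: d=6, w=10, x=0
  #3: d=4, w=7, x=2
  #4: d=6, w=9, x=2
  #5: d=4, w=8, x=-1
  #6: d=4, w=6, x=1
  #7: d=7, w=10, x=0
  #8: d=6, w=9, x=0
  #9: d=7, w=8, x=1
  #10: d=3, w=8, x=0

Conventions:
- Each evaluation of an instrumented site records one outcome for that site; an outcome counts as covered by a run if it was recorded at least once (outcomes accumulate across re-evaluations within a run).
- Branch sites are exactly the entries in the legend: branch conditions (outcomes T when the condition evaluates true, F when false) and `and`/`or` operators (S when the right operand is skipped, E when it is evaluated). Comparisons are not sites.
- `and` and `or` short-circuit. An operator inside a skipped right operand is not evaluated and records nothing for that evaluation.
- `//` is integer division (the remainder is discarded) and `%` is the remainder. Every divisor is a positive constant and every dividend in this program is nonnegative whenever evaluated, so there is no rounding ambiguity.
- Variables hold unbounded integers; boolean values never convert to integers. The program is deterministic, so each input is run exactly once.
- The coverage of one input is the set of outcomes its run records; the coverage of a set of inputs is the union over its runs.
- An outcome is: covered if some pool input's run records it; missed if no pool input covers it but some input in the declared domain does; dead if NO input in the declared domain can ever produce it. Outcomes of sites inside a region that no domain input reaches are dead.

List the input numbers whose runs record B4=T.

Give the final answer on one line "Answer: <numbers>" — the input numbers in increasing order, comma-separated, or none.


input #1 (d=7, w=5, x=1): does not produce B4=T
input #2 (d=6, w=10, x=0): does not produce B4=T
input #3 (d=4, w=7, x=2): does not produce B4=T
input #4 (d=6, w=9, x=2): does not produce B4=T
input #5 (d=4, w=8, x=-1): does not produce B4=T
input #6 (d=4, w=6, x=1): does not produce B4=T
input #7 (d=7, w=10, x=0): does not produce B4=T
input #8 (d=6, w=9, x=0): does not produce B4=T
input #9 (d=7, w=8, x=1): does not produce B4=T
input #10 (d=3, w=8, x=0): does not produce B4=T
Answer: none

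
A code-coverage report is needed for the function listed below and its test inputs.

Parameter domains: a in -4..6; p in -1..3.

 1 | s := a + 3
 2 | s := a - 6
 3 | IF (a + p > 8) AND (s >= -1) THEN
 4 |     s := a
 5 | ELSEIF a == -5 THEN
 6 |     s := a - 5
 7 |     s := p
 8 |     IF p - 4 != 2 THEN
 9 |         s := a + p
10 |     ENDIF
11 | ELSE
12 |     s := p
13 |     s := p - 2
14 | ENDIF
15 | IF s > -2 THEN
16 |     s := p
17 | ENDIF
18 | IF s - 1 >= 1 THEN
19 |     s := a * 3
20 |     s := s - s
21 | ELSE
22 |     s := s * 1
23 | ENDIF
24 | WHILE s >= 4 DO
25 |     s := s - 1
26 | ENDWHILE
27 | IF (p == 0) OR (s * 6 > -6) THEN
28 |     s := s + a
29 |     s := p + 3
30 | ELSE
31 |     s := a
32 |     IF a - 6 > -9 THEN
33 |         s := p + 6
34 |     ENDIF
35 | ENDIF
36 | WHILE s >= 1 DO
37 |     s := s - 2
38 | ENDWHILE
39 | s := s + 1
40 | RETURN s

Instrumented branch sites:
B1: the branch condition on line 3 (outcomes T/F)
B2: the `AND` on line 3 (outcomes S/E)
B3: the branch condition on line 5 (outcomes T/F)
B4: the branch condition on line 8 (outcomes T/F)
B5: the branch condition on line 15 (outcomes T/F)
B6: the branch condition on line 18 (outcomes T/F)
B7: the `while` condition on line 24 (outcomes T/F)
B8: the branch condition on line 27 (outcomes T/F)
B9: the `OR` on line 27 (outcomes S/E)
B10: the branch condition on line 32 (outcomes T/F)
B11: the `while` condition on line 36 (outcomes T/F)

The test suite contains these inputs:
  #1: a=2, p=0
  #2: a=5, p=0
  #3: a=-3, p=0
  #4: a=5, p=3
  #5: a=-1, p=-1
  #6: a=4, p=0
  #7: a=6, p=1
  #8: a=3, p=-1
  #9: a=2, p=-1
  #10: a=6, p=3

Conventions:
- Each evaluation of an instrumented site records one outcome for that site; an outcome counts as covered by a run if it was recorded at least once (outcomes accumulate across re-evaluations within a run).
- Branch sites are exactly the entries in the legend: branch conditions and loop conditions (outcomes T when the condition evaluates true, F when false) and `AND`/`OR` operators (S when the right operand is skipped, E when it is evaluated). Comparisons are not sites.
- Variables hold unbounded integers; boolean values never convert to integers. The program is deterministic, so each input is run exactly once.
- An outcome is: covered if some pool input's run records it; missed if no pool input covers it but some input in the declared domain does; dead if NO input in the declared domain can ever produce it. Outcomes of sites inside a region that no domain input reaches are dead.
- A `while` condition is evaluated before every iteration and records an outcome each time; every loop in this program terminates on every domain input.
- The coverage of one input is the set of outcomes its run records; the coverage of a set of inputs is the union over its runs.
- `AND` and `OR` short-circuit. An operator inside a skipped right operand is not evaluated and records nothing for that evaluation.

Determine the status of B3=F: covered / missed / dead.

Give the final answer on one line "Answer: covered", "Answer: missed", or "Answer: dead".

B3=F is recorded by pool input(s) 1, 2, 3, 4, 5, 6, 7, 8, 9 -> covered

Answer: covered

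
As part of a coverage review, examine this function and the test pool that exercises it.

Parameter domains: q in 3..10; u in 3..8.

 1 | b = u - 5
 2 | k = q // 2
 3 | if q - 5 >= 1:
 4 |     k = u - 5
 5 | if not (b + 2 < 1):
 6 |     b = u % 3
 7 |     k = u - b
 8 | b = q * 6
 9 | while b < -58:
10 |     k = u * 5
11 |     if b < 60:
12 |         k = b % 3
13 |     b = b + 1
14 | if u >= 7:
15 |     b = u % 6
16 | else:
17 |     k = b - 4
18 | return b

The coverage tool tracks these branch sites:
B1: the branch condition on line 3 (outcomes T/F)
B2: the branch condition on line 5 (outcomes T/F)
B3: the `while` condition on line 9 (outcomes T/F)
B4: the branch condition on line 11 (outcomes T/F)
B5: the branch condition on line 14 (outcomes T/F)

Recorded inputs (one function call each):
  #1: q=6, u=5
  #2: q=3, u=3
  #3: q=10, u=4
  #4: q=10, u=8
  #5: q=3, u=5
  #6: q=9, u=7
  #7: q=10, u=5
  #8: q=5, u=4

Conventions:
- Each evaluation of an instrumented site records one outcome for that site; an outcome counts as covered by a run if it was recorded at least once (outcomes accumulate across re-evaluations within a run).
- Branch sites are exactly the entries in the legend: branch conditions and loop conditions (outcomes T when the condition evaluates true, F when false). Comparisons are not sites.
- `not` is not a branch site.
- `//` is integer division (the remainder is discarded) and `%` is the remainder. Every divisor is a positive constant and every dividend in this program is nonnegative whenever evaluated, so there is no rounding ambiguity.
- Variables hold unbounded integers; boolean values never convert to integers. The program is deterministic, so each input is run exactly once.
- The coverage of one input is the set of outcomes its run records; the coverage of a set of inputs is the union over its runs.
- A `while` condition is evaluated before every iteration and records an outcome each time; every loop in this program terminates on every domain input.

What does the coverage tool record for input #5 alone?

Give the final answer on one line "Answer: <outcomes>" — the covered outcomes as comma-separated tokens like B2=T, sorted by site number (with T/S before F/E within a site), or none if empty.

Event log for input #5 (q=3, u=5):
  B1->F, B2->T, B3->F, B5->F
collecting distinct outcomes: B1=F, B2=T, B3=F, B5=F

Answer: B1=F, B2=T, B3=F, B5=F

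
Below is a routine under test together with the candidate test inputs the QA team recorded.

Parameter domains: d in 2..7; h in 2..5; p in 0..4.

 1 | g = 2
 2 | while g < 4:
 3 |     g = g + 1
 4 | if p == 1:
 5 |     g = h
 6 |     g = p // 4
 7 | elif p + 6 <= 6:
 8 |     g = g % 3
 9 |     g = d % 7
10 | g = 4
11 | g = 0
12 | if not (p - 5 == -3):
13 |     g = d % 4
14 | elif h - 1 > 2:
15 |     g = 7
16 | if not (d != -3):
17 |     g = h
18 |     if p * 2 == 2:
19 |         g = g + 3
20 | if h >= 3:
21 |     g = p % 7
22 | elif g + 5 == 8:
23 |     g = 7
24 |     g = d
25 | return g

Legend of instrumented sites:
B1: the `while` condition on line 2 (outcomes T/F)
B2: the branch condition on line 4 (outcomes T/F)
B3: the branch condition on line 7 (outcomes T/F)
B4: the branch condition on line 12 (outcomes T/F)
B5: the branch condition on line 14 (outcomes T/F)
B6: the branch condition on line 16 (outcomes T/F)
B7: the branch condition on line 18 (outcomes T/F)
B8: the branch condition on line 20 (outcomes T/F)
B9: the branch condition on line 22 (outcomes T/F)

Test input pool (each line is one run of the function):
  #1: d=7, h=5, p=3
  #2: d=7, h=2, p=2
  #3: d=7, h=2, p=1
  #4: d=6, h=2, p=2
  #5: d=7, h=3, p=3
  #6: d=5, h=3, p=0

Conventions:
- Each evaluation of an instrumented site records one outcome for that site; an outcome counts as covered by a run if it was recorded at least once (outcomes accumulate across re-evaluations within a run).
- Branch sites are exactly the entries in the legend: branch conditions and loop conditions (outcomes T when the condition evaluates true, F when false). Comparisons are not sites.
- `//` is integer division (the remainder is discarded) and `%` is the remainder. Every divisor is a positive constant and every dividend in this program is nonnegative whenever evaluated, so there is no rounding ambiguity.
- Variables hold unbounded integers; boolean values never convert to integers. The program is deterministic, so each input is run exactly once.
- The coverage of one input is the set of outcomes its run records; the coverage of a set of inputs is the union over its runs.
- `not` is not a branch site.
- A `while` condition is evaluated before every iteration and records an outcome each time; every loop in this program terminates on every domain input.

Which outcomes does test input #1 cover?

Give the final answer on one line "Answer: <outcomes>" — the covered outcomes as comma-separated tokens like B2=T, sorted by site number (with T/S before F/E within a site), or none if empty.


Tracing the run of input #1 (d=7, h=5, p=3):
  B1->T, B1->T, B1->F, B2->F, B3->F, B4->T, B6->F, B8->T
collecting distinct outcomes: B1=T, B1=F, B2=F, B3=F, B4=T, B6=F, B8=T
Answer: B1=T, B1=F, B2=F, B3=F, B4=T, B6=F, B8=T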